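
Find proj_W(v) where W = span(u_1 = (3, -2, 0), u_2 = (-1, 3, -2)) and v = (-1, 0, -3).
proj_W(v) = (-1/101, 150/101, -128/101)

Set up U = [u_1 | ... | u_2] ∈ R^(3×2). The projector onto W = col(U) is P = U (U^T U)^(-1) U^T.
Compute U^T U =
  [13, -9]
  [-9, 14],
and U^T v = (-3, 7).
Solve U^T U · c = U^T v for the coefficients: c = (21/101, 64/101). The projection is proj_W(v) = U c.
Check: (v - proj_W(v)) · u_1 = 0  (should be 0).
Check: (v - proj_W(v)) · u_2 = 0  (should be 0).
Result: proj_W(v) = (-1/101, 150/101, -128/101).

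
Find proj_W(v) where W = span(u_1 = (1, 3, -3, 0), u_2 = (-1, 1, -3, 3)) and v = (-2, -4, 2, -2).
proj_W(v) = (-200/259, -112/37, 876/259, -138/259)

Set up U = [u_1 | ... | u_2] ∈ R^(4×2). The projector onto W = col(U) is P = U (U^T U)^(-1) U^T.
Compute U^T U =
  [19, 11]
  [11, 20],
and U^T v = (-20, -14).
Solve U^T U · c = U^T v for the coefficients: c = (-246/259, -46/259). The projection is proj_W(v) = U c.
Check: (v - proj_W(v)) · u_1 = 0  (should be 0).
Check: (v - proj_W(v)) · u_2 = 0  (should be 0).
Result: proj_W(v) = (-200/259, -112/37, 876/259, -138/259).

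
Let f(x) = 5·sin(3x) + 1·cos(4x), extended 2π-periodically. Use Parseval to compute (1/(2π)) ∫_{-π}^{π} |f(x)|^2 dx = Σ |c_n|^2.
Σ |c_n|^2 = 13

Expand |f|^2 and use orthogonality of {sin(nx), cos(mx)} on [-π, π]:
  ∫_{-π}^{π} sin(nx)^2 dx = π, ∫ cos(mx)^2 dx = π, and cross terms integrate to 0.
So ∫_{-π}^{π} f(x)^2 dx = 5^2 · π + 1^2 · π = (25 + 1)π.
Divide by 2π: (25 + 1)/2 = 13.
By Parseval, this equals Σ |c_n|^2.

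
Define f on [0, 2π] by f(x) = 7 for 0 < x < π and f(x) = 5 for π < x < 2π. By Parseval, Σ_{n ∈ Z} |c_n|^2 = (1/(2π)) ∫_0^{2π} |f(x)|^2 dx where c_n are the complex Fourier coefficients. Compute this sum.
Σ |c_n|^2 = 37

Parseval equates the L^2 energy of f (normalised by 1/(2π)) with the ℓ^2 sum of its Fourier coefficients: (1/(2π)) ∫_0^{2π} |f|^2 = Σ |c_n|^2.
Compute the left side: (1/(2π)) [∫_0^π 7^2 dx + ∫_π^{2π} 5^2 dx] = (1/(2π)) · (49π + 25π) = (49 + 25)/2 = 37.
So Σ_{n ∈ Z} |c_n|^2 = 37.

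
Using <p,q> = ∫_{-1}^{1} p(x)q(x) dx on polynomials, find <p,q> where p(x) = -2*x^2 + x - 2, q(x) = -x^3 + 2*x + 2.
<p,q> = -146/15

Expand the product: p(x)·q(x) = 2*x^5 - x^4 - 2*x^3 - 2*x^2 - 2*x - 4.
∫_{-1}^{1} of each monomial x^k gives [2/(k+1) if k even, 0 if k odd]. Integrating term-by-term (or equivalently evaluating the antiderivative F(x) = x^6/3 - x^5/5 - x^4/2 - 2*x^3/3 - x^2 - 4*x at the endpoints):
  F(1) − F(−1) = -181/30 − (37/10) = -146/15.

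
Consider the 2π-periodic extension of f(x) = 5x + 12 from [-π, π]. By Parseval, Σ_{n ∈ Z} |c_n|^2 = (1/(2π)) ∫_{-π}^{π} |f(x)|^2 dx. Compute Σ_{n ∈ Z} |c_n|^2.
Σ |c_n|^2 = 25π^2/3 + 144

Expand and integrate term by term over [-π, π]:
  ∫ (5x)^2 dx = 25·(2π^3/3); ∫ 2·5·(12)·x dx = 0 (odd integrand); ∫ 12^2 dx = 144·2π.
So (1/(2π)) ∫_{-π}^{π} (5x + 12)^2 dx = 25π^2/3 + 144 = 25π^2/3 + 144.
Parseval ⇒ Σ |c_n|^2 = 25π^2/3 + 144.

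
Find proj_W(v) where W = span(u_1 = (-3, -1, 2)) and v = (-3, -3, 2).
proj_W(v) = (-24/7, -8/7, 16/7)

Set up U = [u_1 | ... | u_1] ∈ R^(3×1). The projector onto W = col(U) is P = U (U^T U)^(-1) U^T.
Compute U^T U =
  [14],
and U^T v = (16).
Solve U^T U · c = U^T v for the coefficients: c = (8/7). The projection is proj_W(v) = U c.
Check: (v - proj_W(v)) · u_1 = 0  (should be 0).
Result: proj_W(v) = (-24/7, -8/7, 16/7).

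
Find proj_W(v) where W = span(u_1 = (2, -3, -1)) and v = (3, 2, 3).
proj_W(v) = (-3/7, 9/14, 3/14)

Set up U = [u_1 | ... | u_1] ∈ R^(3×1). The projector onto W = col(U) is P = U (U^T U)^(-1) U^T.
Compute U^T U =
  [14],
and U^T v = (-3).
Solve U^T U · c = U^T v for the coefficients: c = (-3/14). The projection is proj_W(v) = U c.
Check: (v - proj_W(v)) · u_1 = 0  (should be 0).
Result: proj_W(v) = (-3/7, 9/14, 3/14).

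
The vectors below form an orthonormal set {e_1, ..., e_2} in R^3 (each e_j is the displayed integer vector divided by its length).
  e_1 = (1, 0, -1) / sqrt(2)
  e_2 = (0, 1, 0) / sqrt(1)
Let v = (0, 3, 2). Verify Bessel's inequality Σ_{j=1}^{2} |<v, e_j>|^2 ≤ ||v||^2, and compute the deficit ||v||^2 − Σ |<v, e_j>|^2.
Σ |<v, e_j>|^2 = 11; ||v||^2 = 13; deficit = 2

Write each e_j = u_j / sqrt(<u_j, u_j>) where u_j is the displayed integer vector. Then <v, e_j> = <v, u_j> / sqrt(<u_j, u_j>), so |<v, e_j>|^2 = <v, u_j>^2 / <u_j, u_j>.
Coefficients: <v, e_1> = -2/sqrt(2), <v, e_2> = 3/sqrt(1).
Square and sum: Σ |<v, e_j>|^2 = 11.
Compute ||v||^2 = v·v = 13.
Deficit = 13 − 11 = 2 ≥ 0, confirming Bessel's inequality. (The deficit equals ||v − Σ <v,e_j> e_j||^2, the squared distance from v to span{e_j}.)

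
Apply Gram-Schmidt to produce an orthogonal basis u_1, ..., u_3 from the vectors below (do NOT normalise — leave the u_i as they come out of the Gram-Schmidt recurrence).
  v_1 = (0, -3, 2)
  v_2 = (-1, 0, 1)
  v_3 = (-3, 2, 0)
Orthogonal basis:
  u_1 = (0, -3, 2)
  u_2 = (-1, 6/13, 9/13)
  u_3 = (-15/22, -5/11, -15/22)

Apply the Gram-Schmidt recurrence
  u_1 = v_1
  u_i = v_i − Σ_{j<i} ((v_i · u_j) / (u_j · u_j)) · u_j.

Step by step this gives:
  u_1 = (0, -3, 2)
  u_2 = (-1, 6/13, 9/13)
  u_3 = (-15/22, -5/11, -15/22)

Orthogonality check:
  u_2 · u_1 = 0 (should be 0)
  u_3 · u_1 = 0 (should be 0)
  u_3 · u_2 = 0 (should be 0)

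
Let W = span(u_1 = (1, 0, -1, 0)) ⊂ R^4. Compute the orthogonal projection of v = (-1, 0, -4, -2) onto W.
proj_W(v) = (3/2, 0, -3/2, 0)

Set up U = [u_1 | ... | u_1] ∈ R^(4×1). The projector onto W = col(U) is P = U (U^T U)^(-1) U^T.
Compute U^T U =
  [2],
and U^T v = (3).
Solve U^T U · c = U^T v for the coefficients: c = (3/2). The projection is proj_W(v) = U c.
Check: (v - proj_W(v)) · u_1 = 0  (should be 0).
Result: proj_W(v) = (3/2, 0, -3/2, 0).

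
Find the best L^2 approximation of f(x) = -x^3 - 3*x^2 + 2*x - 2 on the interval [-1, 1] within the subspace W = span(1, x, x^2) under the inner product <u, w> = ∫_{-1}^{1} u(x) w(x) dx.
g(x) = -3*x^2 + 7*x/5 - 2

The best approximation g ∈ W is the orthogonal projection of f onto W. Writing g = a_0 + a_1 x + a_2 x^2, the coefficients solve the normal equations G · a = b where
  G_{ij} = <φ_i, φ_j> and b_i = <f, φ_i>, with φ_0 = 1, φ_1 = x, φ_2 = x^2.
G =
  [2, 0, 2/3]
  [0, 2/3, 0]
  [2/3, 0, 2/5],
b = (-6, 14/15, -38/15).
Solving gives a_0 = -2, a_1 = 7/5, a_2 = -3, so
  g(x) = -3*x^2 + 7*x/5 - 2.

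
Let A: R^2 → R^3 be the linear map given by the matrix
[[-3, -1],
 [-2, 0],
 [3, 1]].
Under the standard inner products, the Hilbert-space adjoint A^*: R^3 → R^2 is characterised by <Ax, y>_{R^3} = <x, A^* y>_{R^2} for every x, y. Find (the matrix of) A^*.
A^* = A^T =
[[-3, -2, 3],
 [-1, 0, 1]]

For real matrices with standard dot products, the defining identity <Ax, y> = <x, A^* y> gives (Ax)^T y = x^T (A^*) y, i.e. x^T A^T y = x^T (A^*) y. Since this holds for all x, y, we must have A^* = A^T. Therefore
A^* =
[[-3, -2, 3],
 [-1, 0, 1]].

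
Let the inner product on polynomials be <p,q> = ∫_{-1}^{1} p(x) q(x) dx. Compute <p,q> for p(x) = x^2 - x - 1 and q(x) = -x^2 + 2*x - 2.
<p,q> = 8/5

Expand the product: p(x)·q(x) = -x^4 + 3*x^3 - 3*x^2 + 2.
∫_{-1}^{1} of each monomial x^k gives [2/(k+1) if k even, 0 if k odd]. Integrating term-by-term (or equivalently evaluating the antiderivative F(x) = -x^5/5 + 3*x^4/4 - x^3 + 2*x at the endpoints):
  F(1) − F(−1) = 31/20 − (-1/20) = 8/5.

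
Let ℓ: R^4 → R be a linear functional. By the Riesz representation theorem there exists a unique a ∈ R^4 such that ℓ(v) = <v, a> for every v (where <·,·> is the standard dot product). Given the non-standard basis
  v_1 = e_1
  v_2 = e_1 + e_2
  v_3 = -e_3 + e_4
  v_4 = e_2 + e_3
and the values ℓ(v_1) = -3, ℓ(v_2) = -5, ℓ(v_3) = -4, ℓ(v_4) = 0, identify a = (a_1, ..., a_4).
a = (-3, -2, 2, -2)

Write a = (a_1, ..., a_4) in the standard basis. For each basis vector v_i, ℓ(v_i) = <v_i, a> is a linear equation in the a_j's. Collect the n equations into a matrix system V a = ℓ, where row i of V is v_i (expressed in the standard basis). Since V is invertible (lower-triangular with 1s on the diagonal, up to permutation), solve by back-substitution:
  V =
[[1, 0, 0, 0],
 [1, 1, 0, 0],
 [0, 0, -1, 1],
 [0, 1, 1, 0]]
  V a = (-3, -5, -4, 0)
Solving gives a = (-3, -2, 2, -2).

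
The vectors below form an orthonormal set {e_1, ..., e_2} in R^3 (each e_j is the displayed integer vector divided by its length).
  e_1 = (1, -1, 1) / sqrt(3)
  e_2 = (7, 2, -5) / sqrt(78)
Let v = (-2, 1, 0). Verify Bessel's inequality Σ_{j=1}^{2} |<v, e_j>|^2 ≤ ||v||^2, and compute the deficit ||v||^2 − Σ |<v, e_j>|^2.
Σ |<v, e_j>|^2 = 63/13; ||v||^2 = 5; deficit = 2/13

Write each e_j = u_j / sqrt(<u_j, u_j>) where u_j is the displayed integer vector. Then <v, e_j> = <v, u_j> / sqrt(<u_j, u_j>), so |<v, e_j>|^2 = <v, u_j>^2 / <u_j, u_j>.
Coefficients: <v, e_1> = -3/sqrt(3), <v, e_2> = -12/sqrt(78).
Square and sum: Σ |<v, e_j>|^2 = 63/13.
Compute ||v||^2 = v·v = 5.
Deficit = 5 − 63/13 = 2/13 ≥ 0, confirming Bessel's inequality. (The deficit equals ||v − Σ <v,e_j> e_j||^2, the squared distance from v to span{e_j}.)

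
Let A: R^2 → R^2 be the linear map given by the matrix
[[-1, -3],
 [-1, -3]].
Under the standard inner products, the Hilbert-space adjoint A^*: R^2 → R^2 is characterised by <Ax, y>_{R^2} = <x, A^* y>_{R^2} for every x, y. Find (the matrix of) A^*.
A^* = A^T =
[[-1, -1],
 [-3, -3]]

For real matrices with standard dot products, the defining identity <Ax, y> = <x, A^* y> gives (Ax)^T y = x^T (A^*) y, i.e. x^T A^T y = x^T (A^*) y. Since this holds for all x, y, we must have A^* = A^T. Therefore
A^* =
[[-1, -1],
 [-3, -3]].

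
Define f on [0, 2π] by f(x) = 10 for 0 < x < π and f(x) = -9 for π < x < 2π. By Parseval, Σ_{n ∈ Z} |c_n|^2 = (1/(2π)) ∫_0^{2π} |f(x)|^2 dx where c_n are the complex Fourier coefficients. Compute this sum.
Σ |c_n|^2 = 181/2

Parseval equates the L^2 energy of f (normalised by 1/(2π)) with the ℓ^2 sum of its Fourier coefficients: (1/(2π)) ∫_0^{2π} |f|^2 = Σ |c_n|^2.
Compute the left side: (1/(2π)) [∫_0^π 10^2 dx + ∫_π^{2π} (-9)^2 dx] = (1/(2π)) · (100π + 81π) = (100 + 81)/2 = 181/2.
So Σ_{n ∈ Z} |c_n|^2 = 181/2.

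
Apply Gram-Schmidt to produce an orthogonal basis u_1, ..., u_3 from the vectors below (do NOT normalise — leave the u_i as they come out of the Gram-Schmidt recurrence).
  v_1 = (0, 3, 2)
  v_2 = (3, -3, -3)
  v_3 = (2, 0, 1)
Orthogonal basis:
  u_1 = (0, 3, 2)
  u_2 = (3, 6/13, -9/13)
  u_3 = (5/14, -5/7, 15/14)

Apply the Gram-Schmidt recurrence
  u_1 = v_1
  u_i = v_i − Σ_{j<i} ((v_i · u_j) / (u_j · u_j)) · u_j.

Step by step this gives:
  u_1 = (0, 3, 2)
  u_2 = (3, 6/13, -9/13)
  u_3 = (5/14, -5/7, 15/14)

Orthogonality check:
  u_2 · u_1 = 0 (should be 0)
  u_3 · u_1 = 0 (should be 0)
  u_3 · u_2 = 0 (should be 0)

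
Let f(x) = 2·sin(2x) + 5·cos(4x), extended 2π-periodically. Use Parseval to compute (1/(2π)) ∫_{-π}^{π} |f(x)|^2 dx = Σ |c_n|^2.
Σ |c_n|^2 = 29/2

Expand |f|^2 and use orthogonality of {sin(nx), cos(mx)} on [-π, π]:
  ∫_{-π}^{π} sin(nx)^2 dx = π, ∫ cos(mx)^2 dx = π, and cross terms integrate to 0.
So ∫_{-π}^{π} f(x)^2 dx = 2^2 · π + 5^2 · π = (4 + 25)π.
Divide by 2π: (4 + 25)/2 = 29/2.
By Parseval, this equals Σ |c_n|^2.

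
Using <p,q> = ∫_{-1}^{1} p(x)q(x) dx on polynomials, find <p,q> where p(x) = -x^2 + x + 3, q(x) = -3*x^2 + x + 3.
<p,q> = 178/15

Expand the product: p(x)·q(x) = 3*x^4 - 4*x^3 - 11*x^2 + 6*x + 9.
∫_{-1}^{1} of each monomial x^k gives [2/(k+1) if k even, 0 if k odd]. Integrating term-by-term (or equivalently evaluating the antiderivative F(x) = 3*x^5/5 - x^4 - 11*x^3/3 + 3*x^2 + 9*x at the endpoints):
  F(1) − F(−1) = 119/15 − (-59/15) = 178/15.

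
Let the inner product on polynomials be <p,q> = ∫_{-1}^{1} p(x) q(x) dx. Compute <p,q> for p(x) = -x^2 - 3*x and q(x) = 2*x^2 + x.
<p,q> = -14/5

Expand the product: p(x)·q(x) = -2*x^4 - 7*x^3 - 3*x^2.
∫_{-1}^{1} of each monomial x^k gives [2/(k+1) if k even, 0 if k odd]. Integrating term-by-term (or equivalently evaluating the antiderivative F(x) = -2*x^5/5 - 7*x^4/4 - x^3 at the endpoints):
  F(1) − F(−1) = -63/20 − (-7/20) = -14/5.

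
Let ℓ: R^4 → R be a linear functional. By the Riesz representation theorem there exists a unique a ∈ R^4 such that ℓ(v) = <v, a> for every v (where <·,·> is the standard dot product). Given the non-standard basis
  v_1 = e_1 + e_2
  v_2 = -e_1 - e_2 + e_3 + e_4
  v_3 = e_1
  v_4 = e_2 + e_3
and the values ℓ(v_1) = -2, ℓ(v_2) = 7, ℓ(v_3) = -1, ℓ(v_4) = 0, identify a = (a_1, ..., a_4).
a = (-1, -1, 1, 4)

Write a = (a_1, ..., a_4) in the standard basis. For each basis vector v_i, ℓ(v_i) = <v_i, a> is a linear equation in the a_j's. Collect the n equations into a matrix system V a = ℓ, where row i of V is v_i (expressed in the standard basis). Since V is invertible (lower-triangular with 1s on the diagonal, up to permutation), solve by back-substitution:
  V =
[[1, 1, 0, 0],
 [-1, -1, 1, 1],
 [1, 0, 0, 0],
 [0, 1, 1, 0]]
  V a = (-2, 7, -1, 0)
Solving gives a = (-1, -1, 1, 4).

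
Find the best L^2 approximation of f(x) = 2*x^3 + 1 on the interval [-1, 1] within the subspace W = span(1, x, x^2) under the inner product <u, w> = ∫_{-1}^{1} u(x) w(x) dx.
g(x) = 6*x/5 + 1

The best approximation g ∈ W is the orthogonal projection of f onto W. Writing g = a_0 + a_1 x + a_2 x^2, the coefficients solve the normal equations G · a = b where
  G_{ij} = <φ_i, φ_j> and b_i = <f, φ_i>, with φ_0 = 1, φ_1 = x, φ_2 = x^2.
G =
  [2, 0, 2/3]
  [0, 2/3, 0]
  [2/3, 0, 2/5],
b = (2, 4/5, 2/3).
Solving gives a_0 = 1, a_1 = 6/5, a_2 = 0, so
  g(x) = 6*x/5 + 1.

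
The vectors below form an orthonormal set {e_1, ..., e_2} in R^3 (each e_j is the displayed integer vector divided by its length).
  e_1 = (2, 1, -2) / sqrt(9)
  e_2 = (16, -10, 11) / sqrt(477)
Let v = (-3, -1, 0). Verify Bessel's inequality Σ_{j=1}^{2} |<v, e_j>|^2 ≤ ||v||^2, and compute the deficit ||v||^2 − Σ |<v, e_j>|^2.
Σ |<v, e_j>|^2 = 449/53; ||v||^2 = 10; deficit = 81/53

Write each e_j = u_j / sqrt(<u_j, u_j>) where u_j is the displayed integer vector. Then <v, e_j> = <v, u_j> / sqrt(<u_j, u_j>), so |<v, e_j>|^2 = <v, u_j>^2 / <u_j, u_j>.
Coefficients: <v, e_1> = -7/sqrt(9), <v, e_2> = -38/sqrt(477).
Square and sum: Σ |<v, e_j>|^2 = 449/53.
Compute ||v||^2 = v·v = 10.
Deficit = 10 − 449/53 = 81/53 ≥ 0, confirming Bessel's inequality. (The deficit equals ||v − Σ <v,e_j> e_j||^2, the squared distance from v to span{e_j}.)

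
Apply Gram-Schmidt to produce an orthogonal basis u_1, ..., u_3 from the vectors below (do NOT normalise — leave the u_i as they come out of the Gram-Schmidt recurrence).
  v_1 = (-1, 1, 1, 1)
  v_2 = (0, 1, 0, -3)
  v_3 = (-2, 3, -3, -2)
Orthogonal basis:
  u_1 = (-1, 1, 1, 1)
  u_2 = (-1/2, 3/2, 1/2, -5/2)
  u_3 = (-3/2, 3/2, -7/2, 1/2)

Apply the Gram-Schmidt recurrence
  u_1 = v_1
  u_i = v_i − Σ_{j<i} ((v_i · u_j) / (u_j · u_j)) · u_j.

Step by step this gives:
  u_1 = (-1, 1, 1, 1)
  u_2 = (-1/2, 3/2, 1/2, -5/2)
  u_3 = (-3/2, 3/2, -7/2, 1/2)

Orthogonality check:
  u_2 · u_1 = 0 (should be 0)
  u_3 · u_1 = 0 (should be 0)
  u_3 · u_2 = 0 (should be 0)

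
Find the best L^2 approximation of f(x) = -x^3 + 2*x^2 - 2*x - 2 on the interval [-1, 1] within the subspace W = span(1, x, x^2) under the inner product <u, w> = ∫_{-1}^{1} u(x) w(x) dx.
g(x) = 2*x^2 - 13*x/5 - 2

The best approximation g ∈ W is the orthogonal projection of f onto W. Writing g = a_0 + a_1 x + a_2 x^2, the coefficients solve the normal equations G · a = b where
  G_{ij} = <φ_i, φ_j> and b_i = <f, φ_i>, with φ_0 = 1, φ_1 = x, φ_2 = x^2.
G =
  [2, 0, 2/3]
  [0, 2/3, 0]
  [2/3, 0, 2/5],
b = (-8/3, -26/15, -8/15).
Solving gives a_0 = -2, a_1 = -13/5, a_2 = 2, so
  g(x) = 2*x^2 - 13*x/5 - 2.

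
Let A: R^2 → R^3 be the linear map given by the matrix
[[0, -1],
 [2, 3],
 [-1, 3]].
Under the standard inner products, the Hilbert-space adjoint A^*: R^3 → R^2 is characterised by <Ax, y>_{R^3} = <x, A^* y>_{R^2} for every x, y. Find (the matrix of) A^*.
A^* = A^T =
[[0, 2, -1],
 [-1, 3, 3]]

For real matrices with standard dot products, the defining identity <Ax, y> = <x, A^* y> gives (Ax)^T y = x^T (A^*) y, i.e. x^T A^T y = x^T (A^*) y. Since this holds for all x, y, we must have A^* = A^T. Therefore
A^* =
[[0, 2, -1],
 [-1, 3, 3]].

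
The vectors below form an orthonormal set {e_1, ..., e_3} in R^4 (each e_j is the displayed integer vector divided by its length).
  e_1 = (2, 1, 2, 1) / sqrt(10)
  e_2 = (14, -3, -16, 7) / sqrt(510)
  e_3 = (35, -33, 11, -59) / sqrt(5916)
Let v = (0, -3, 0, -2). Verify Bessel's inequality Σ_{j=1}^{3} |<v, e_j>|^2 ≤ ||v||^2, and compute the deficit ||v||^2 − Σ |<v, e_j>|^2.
Σ |<v, e_j>|^2 = 1219/116; ||v||^2 = 13; deficit = 289/116

Write each e_j = u_j / sqrt(<u_j, u_j>) where u_j is the displayed integer vector. Then <v, e_j> = <v, u_j> / sqrt(<u_j, u_j>), so |<v, e_j>|^2 = <v, u_j>^2 / <u_j, u_j>.
Coefficients: <v, e_1> = -5/sqrt(10), <v, e_2> = -5/sqrt(510), <v, e_3> = 217/sqrt(5916).
Square and sum: Σ |<v, e_j>|^2 = 1219/116.
Compute ||v||^2 = v·v = 13.
Deficit = 13 − 1219/116 = 289/116 ≥ 0, confirming Bessel's inequality. (The deficit equals ||v − Σ <v,e_j> e_j||^2, the squared distance from v to span{e_j}.)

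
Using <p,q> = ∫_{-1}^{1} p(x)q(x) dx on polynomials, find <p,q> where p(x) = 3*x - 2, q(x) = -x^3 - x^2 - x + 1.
<p,q> = -88/15

Expand the product: p(x)·q(x) = -3*x^4 - x^3 - x^2 + 5*x - 2.
∫_{-1}^{1} of each monomial x^k gives [2/(k+1) if k even, 0 if k odd]. Integrating term-by-term (or equivalently evaluating the antiderivative F(x) = -3*x^5/5 - x^4/4 - x^3/3 + 5*x^2/2 - 2*x at the endpoints):
  F(1) − F(−1) = -41/60 − (311/60) = -88/15.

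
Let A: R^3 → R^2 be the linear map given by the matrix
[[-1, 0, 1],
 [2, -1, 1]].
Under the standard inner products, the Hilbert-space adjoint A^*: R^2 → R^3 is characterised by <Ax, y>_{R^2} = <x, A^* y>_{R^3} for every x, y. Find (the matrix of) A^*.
A^* = A^T =
[[-1, 2],
 [0, -1],
 [1, 1]]

For real matrices with standard dot products, the defining identity <Ax, y> = <x, A^* y> gives (Ax)^T y = x^T (A^*) y, i.e. x^T A^T y = x^T (A^*) y. Since this holds for all x, y, we must have A^* = A^T. Therefore
A^* =
[[-1, 2],
 [0, -1],
 [1, 1]].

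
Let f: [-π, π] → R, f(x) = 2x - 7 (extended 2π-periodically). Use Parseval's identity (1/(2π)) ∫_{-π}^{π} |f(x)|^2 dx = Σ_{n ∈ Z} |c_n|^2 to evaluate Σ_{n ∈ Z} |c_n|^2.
Σ |c_n|^2 = 4π^2/3 + 49

Expand and integrate term by term over [-π, π]:
  ∫ (2x)^2 dx = 4·(2π^3/3); ∫ 2·2·(-7)·x dx = 0 (odd integrand); ∫ (-7)^2 dx = 49·2π.
So (1/(2π)) ∫_{-π}^{π} (2x - 7)^2 dx = 4π^2/3 + 49 = 4π^2/3 + 49.
Parseval ⇒ Σ |c_n|^2 = 4π^2/3 + 49.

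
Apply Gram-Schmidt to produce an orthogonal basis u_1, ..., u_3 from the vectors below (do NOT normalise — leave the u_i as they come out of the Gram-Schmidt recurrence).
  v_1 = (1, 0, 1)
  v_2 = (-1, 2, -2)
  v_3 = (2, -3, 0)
Orthogonal basis:
  u_1 = (1, 0, 1)
  u_2 = (1/2, 2, -1/2)
  u_3 = (14/9, -7/9, -14/9)

Apply the Gram-Schmidt recurrence
  u_1 = v_1
  u_i = v_i − Σ_{j<i} ((v_i · u_j) / (u_j · u_j)) · u_j.

Step by step this gives:
  u_1 = (1, 0, 1)
  u_2 = (1/2, 2, -1/2)
  u_3 = (14/9, -7/9, -14/9)

Orthogonality check:
  u_2 · u_1 = 0 (should be 0)
  u_3 · u_1 = 0 (should be 0)
  u_3 · u_2 = 0 (should be 0)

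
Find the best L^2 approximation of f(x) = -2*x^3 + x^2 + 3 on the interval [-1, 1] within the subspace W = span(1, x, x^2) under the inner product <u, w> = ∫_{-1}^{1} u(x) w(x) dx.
g(x) = x^2 - 6*x/5 + 3

The best approximation g ∈ W is the orthogonal projection of f onto W. Writing g = a_0 + a_1 x + a_2 x^2, the coefficients solve the normal equations G · a = b where
  G_{ij} = <φ_i, φ_j> and b_i = <f, φ_i>, with φ_0 = 1, φ_1 = x, φ_2 = x^2.
G =
  [2, 0, 2/3]
  [0, 2/3, 0]
  [2/3, 0, 2/5],
b = (20/3, -4/5, 12/5).
Solving gives a_0 = 3, a_1 = -6/5, a_2 = 1, so
  g(x) = x^2 - 6*x/5 + 3.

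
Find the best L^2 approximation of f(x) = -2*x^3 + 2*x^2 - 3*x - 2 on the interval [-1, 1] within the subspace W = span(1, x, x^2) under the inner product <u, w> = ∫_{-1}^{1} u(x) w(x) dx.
g(x) = 2*x^2 - 21*x/5 - 2

The best approximation g ∈ W is the orthogonal projection of f onto W. Writing g = a_0 + a_1 x + a_2 x^2, the coefficients solve the normal equations G · a = b where
  G_{ij} = <φ_i, φ_j> and b_i = <f, φ_i>, with φ_0 = 1, φ_1 = x, φ_2 = x^2.
G =
  [2, 0, 2/3]
  [0, 2/3, 0]
  [2/3, 0, 2/5],
b = (-8/3, -14/5, -8/15).
Solving gives a_0 = -2, a_1 = -21/5, a_2 = 2, so
  g(x) = 2*x^2 - 21*x/5 - 2.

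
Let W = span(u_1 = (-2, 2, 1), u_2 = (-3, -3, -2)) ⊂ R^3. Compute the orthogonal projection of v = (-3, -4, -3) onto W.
proj_W(v) = (-587/194, -811/194, -261/97)

Set up U = [u_1 | ... | u_2] ∈ R^(3×2). The projector onto W = col(U) is P = U (U^T U)^(-1) U^T.
Compute U^T U =
  [9, -2]
  [-2, 22],
and U^T v = (-5, 27).
Solve U^T U · c = U^T v for the coefficients: c = (-28/97, 233/194). The projection is proj_W(v) = U c.
Check: (v - proj_W(v)) · u_1 = 0  (should be 0).
Check: (v - proj_W(v)) · u_2 = 0  (should be 0).
Result: proj_W(v) = (-587/194, -811/194, -261/97).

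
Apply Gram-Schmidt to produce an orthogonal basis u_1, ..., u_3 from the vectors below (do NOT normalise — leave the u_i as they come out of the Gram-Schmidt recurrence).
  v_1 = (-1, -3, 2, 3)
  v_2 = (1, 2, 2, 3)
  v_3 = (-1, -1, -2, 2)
Orthogonal basis:
  u_1 = (-1, -3, 2, 3)
  u_2 = (29/23, 64/23, 34/23, 51/23)
  u_3 = (-205/378, 41/189, -433/189, 197/126)

Apply the Gram-Schmidt recurrence
  u_1 = v_1
  u_i = v_i − Σ_{j<i} ((v_i · u_j) / (u_j · u_j)) · u_j.

Step by step this gives:
  u_1 = (-1, -3, 2, 3)
  u_2 = (29/23, 64/23, 34/23, 51/23)
  u_3 = (-205/378, 41/189, -433/189, 197/126)

Orthogonality check:
  u_2 · u_1 = 0 (should be 0)
  u_3 · u_1 = 0 (should be 0)
  u_3 · u_2 = 0 (should be 0)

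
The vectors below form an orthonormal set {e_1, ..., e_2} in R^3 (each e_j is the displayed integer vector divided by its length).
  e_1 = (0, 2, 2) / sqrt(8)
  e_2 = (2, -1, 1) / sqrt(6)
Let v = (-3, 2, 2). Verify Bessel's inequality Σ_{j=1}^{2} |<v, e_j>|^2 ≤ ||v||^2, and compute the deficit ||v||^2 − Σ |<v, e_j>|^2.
Σ |<v, e_j>|^2 = 14; ||v||^2 = 17; deficit = 3

Write each e_j = u_j / sqrt(<u_j, u_j>) where u_j is the displayed integer vector. Then <v, e_j> = <v, u_j> / sqrt(<u_j, u_j>), so |<v, e_j>|^2 = <v, u_j>^2 / <u_j, u_j>.
Coefficients: <v, e_1> = 8/sqrt(8), <v, e_2> = -6/sqrt(6).
Square and sum: Σ |<v, e_j>|^2 = 14.
Compute ||v||^2 = v·v = 17.
Deficit = 17 − 14 = 3 ≥ 0, confirming Bessel's inequality. (The deficit equals ||v − Σ <v,e_j> e_j||^2, the squared distance from v to span{e_j}.)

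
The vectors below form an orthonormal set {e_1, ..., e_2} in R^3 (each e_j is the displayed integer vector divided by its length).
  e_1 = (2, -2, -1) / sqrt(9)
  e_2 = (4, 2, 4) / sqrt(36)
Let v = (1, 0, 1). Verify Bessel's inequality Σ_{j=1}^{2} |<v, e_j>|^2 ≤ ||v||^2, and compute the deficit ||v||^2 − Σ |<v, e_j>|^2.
Σ |<v, e_j>|^2 = 17/9; ||v||^2 = 2; deficit = 1/9

Write each e_j = u_j / sqrt(<u_j, u_j>) where u_j is the displayed integer vector. Then <v, e_j> = <v, u_j> / sqrt(<u_j, u_j>), so |<v, e_j>|^2 = <v, u_j>^2 / <u_j, u_j>.
Coefficients: <v, e_1> = 1/sqrt(9), <v, e_2> = 8/sqrt(36).
Square and sum: Σ |<v, e_j>|^2 = 17/9.
Compute ||v||^2 = v·v = 2.
Deficit = 2 − 17/9 = 1/9 ≥ 0, confirming Bessel's inequality. (The deficit equals ||v − Σ <v,e_j> e_j||^2, the squared distance from v to span{e_j}.)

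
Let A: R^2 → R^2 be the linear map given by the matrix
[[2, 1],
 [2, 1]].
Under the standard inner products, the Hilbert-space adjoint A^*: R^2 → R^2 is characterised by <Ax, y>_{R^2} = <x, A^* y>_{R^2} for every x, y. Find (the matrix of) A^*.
A^* = A^T =
[[2, 2],
 [1, 1]]

For real matrices with standard dot products, the defining identity <Ax, y> = <x, A^* y> gives (Ax)^T y = x^T (A^*) y, i.e. x^T A^T y = x^T (A^*) y. Since this holds for all x, y, we must have A^* = A^T. Therefore
A^* =
[[2, 2],
 [1, 1]].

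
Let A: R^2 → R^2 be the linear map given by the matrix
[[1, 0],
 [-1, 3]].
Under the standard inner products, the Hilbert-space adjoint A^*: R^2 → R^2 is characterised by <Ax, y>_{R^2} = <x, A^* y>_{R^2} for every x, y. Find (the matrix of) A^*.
A^* = A^T =
[[1, -1],
 [0, 3]]

For real matrices with standard dot products, the defining identity <Ax, y> = <x, A^* y> gives (Ax)^T y = x^T (A^*) y, i.e. x^T A^T y = x^T (A^*) y. Since this holds for all x, y, we must have A^* = A^T. Therefore
A^* =
[[1, -1],
 [0, 3]].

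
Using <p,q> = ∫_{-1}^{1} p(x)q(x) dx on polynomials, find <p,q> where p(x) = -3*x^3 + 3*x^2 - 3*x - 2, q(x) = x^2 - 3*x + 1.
<p,q> = 112/15

Expand the product: p(x)·q(x) = -3*x^5 + 12*x^4 - 15*x^3 + 10*x^2 + 3*x - 2.
∫_{-1}^{1} of each monomial x^k gives [2/(k+1) if k even, 0 if k odd]. Integrating term-by-term (or equivalently evaluating the antiderivative F(x) = -x^6/2 + 12*x^5/5 - 15*x^4/4 + 10*x^3/3 + 3*x^2/2 - 2*x at the endpoints):
  F(1) − F(−1) = 59/60 − (-389/60) = 112/15.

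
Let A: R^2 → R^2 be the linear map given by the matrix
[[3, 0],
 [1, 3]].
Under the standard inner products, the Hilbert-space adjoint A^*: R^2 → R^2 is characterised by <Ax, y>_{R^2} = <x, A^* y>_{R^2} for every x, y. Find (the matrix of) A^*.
A^* = A^T =
[[3, 1],
 [0, 3]]

For real matrices with standard dot products, the defining identity <Ax, y> = <x, A^* y> gives (Ax)^T y = x^T (A^*) y, i.e. x^T A^T y = x^T (A^*) y. Since this holds for all x, y, we must have A^* = A^T. Therefore
A^* =
[[3, 1],
 [0, 3]].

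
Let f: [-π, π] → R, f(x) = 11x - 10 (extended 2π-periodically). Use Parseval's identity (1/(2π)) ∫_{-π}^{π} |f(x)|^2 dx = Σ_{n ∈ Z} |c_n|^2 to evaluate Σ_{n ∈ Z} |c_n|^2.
Σ |c_n|^2 = 121π^2/3 + 100

Expand and integrate term by term over [-π, π]:
  ∫ (11x)^2 dx = 121·(2π^3/3); ∫ 2·11·(-10)·x dx = 0 (odd integrand); ∫ (-10)^2 dx = 100·2π.
So (1/(2π)) ∫_{-π}^{π} (11x - 10)^2 dx = 121π^2/3 + 100 = 121π^2/3 + 100.
Parseval ⇒ Σ |c_n|^2 = 121π^2/3 + 100.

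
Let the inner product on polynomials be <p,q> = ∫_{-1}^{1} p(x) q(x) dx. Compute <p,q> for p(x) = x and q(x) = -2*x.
<p,q> = -4/3

Expand the product: p(x)·q(x) = -2*x^2.
∫_{-1}^{1} of each monomial x^k gives [2/(k+1) if k even, 0 if k odd]. Integrating term-by-term (or equivalently evaluating the antiderivative F(x) = -2*x^3/3 at the endpoints):
  F(1) − F(−1) = -2/3 − (2/3) = -4/3.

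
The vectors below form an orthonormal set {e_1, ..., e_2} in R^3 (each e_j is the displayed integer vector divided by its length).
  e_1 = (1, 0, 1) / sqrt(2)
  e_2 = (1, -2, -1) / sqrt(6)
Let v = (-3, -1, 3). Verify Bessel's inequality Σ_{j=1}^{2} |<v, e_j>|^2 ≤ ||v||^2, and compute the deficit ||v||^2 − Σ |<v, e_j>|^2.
Σ |<v, e_j>|^2 = 8/3; ||v||^2 = 19; deficit = 49/3

Write each e_j = u_j / sqrt(<u_j, u_j>) where u_j is the displayed integer vector. Then <v, e_j> = <v, u_j> / sqrt(<u_j, u_j>), so |<v, e_j>|^2 = <v, u_j>^2 / <u_j, u_j>.
Coefficients: <v, e_1> = 0/sqrt(2), <v, e_2> = -4/sqrt(6).
Square and sum: Σ |<v, e_j>|^2 = 8/3.
Compute ||v||^2 = v·v = 19.
Deficit = 19 − 8/3 = 49/3 ≥ 0, confirming Bessel's inequality. (The deficit equals ||v − Σ <v,e_j> e_j||^2, the squared distance from v to span{e_j}.)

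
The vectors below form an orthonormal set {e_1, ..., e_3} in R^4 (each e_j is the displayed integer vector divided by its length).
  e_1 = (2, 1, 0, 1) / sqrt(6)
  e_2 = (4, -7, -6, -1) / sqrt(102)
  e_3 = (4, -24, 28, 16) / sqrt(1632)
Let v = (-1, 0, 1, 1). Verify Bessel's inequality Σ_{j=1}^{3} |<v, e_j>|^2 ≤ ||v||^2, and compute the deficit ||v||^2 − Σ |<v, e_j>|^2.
Σ |<v, e_j>|^2 = 7/3; ||v||^2 = 3; deficit = 2/3

Write each e_j = u_j / sqrt(<u_j, u_j>) where u_j is the displayed integer vector. Then <v, e_j> = <v, u_j> / sqrt(<u_j, u_j>), so |<v, e_j>|^2 = <v, u_j>^2 / <u_j, u_j>.
Coefficients: <v, e_1> = -1/sqrt(6), <v, e_2> = -11/sqrt(102), <v, e_3> = 40/sqrt(1632).
Square and sum: Σ |<v, e_j>|^2 = 7/3.
Compute ||v||^2 = v·v = 3.
Deficit = 3 − 7/3 = 2/3 ≥ 0, confirming Bessel's inequality. (The deficit equals ||v − Σ <v,e_j> e_j||^2, the squared distance from v to span{e_j}.)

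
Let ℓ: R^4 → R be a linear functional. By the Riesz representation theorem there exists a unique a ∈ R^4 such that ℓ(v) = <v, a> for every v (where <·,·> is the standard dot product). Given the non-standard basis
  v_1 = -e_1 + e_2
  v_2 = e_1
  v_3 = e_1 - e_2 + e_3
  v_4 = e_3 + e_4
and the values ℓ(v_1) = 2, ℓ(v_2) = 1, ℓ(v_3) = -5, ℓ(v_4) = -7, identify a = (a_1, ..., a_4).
a = (1, 3, -3, -4)

Write a = (a_1, ..., a_4) in the standard basis. For each basis vector v_i, ℓ(v_i) = <v_i, a> is a linear equation in the a_j's. Collect the n equations into a matrix system V a = ℓ, where row i of V is v_i (expressed in the standard basis). Since V is invertible (lower-triangular with 1s on the diagonal, up to permutation), solve by back-substitution:
  V =
[[-1, 1, 0, 0],
 [1, 0, 0, 0],
 [1, -1, 1, 0],
 [0, 0, 1, 1]]
  V a = (2, 1, -5, -7)
Solving gives a = (1, 3, -3, -4).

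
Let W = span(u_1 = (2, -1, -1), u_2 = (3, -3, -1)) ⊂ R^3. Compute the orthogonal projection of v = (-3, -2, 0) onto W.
proj_W(v) = (-13/7, -10/7, 12/7)

Set up U = [u_1 | ... | u_2] ∈ R^(3×2). The projector onto W = col(U) is P = U (U^T U)^(-1) U^T.
Compute U^T U =
  [6, 10]
  [10, 19],
and U^T v = (-4, -3).
Solve U^T U · c = U^T v for the coefficients: c = (-23/7, 11/7). The projection is proj_W(v) = U c.
Check: (v - proj_W(v)) · u_1 = 0  (should be 0).
Check: (v - proj_W(v)) · u_2 = 0  (should be 0).
Result: proj_W(v) = (-13/7, -10/7, 12/7).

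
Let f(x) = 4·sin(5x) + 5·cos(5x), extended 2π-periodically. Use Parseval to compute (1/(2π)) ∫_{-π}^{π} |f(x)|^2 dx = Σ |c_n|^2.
Σ |c_n|^2 = 41/2

Expand |f|^2 and use orthogonality of {sin(nx), cos(mx)} on [-π, π]:
  ∫_{-π}^{π} sin(nx)^2 dx = π, ∫ cos(mx)^2 dx = π, and cross terms integrate to 0.
So ∫_{-π}^{π} f(x)^2 dx = 4^2 · π + 5^2 · π = (16 + 25)π.
Divide by 2π: (16 + 25)/2 = 41/2.
By Parseval, this equals Σ |c_n|^2.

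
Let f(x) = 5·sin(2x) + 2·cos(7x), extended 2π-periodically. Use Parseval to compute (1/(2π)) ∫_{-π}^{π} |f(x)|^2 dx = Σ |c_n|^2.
Σ |c_n|^2 = 29/2

Expand |f|^2 and use orthogonality of {sin(nx), cos(mx)} on [-π, π]:
  ∫_{-π}^{π} sin(nx)^2 dx = π, ∫ cos(mx)^2 dx = π, and cross terms integrate to 0.
So ∫_{-π}^{π} f(x)^2 dx = 5^2 · π + 2^2 · π = (25 + 4)π.
Divide by 2π: (25 + 4)/2 = 29/2.
By Parseval, this equals Σ |c_n|^2.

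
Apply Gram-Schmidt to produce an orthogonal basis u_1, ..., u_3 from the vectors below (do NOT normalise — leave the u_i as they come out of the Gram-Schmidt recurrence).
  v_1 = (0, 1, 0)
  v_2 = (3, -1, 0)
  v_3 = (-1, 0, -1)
Orthogonal basis:
  u_1 = (0, 1, 0)
  u_2 = (3, 0, 0)
  u_3 = (0, 0, -1)

Apply the Gram-Schmidt recurrence
  u_1 = v_1
  u_i = v_i − Σ_{j<i} ((v_i · u_j) / (u_j · u_j)) · u_j.

Step by step this gives:
  u_1 = (0, 1, 0)
  u_2 = (3, 0, 0)
  u_3 = (0, 0, -1)

Orthogonality check:
  u_2 · u_1 = 0 (should be 0)
  u_3 · u_1 = 0 (should be 0)
  u_3 · u_2 = 0 (should be 0)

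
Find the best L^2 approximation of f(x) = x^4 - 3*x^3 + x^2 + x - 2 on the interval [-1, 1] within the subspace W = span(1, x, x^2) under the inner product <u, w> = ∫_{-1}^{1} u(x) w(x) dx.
g(x) = 13*x^2/7 - 4*x/5 - 73/35

The best approximation g ∈ W is the orthogonal projection of f onto W. Writing g = a_0 + a_1 x + a_2 x^2, the coefficients solve the normal equations G · a = b where
  G_{ij} = <φ_i, φ_j> and b_i = <f, φ_i>, with φ_0 = 1, φ_1 = x, φ_2 = x^2.
G =
  [2, 0, 2/3]
  [0, 2/3, 0]
  [2/3, 0, 2/5],
b = (-44/15, -8/15, -68/105).
Solving gives a_0 = -73/35, a_1 = -4/5, a_2 = 13/7, so
  g(x) = 13*x^2/7 - 4*x/5 - 73/35.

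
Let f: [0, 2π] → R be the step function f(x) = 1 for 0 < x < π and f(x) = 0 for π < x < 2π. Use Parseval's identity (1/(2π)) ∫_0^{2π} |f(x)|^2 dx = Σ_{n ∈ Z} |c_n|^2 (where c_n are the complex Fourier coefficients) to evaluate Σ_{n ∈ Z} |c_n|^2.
Σ |c_n|^2 = 1/2

Parseval equates the L^2 energy of f (normalised by 1/(2π)) with the ℓ^2 sum of its Fourier coefficients: (1/(2π)) ∫_0^{2π} |f|^2 = Σ |c_n|^2.
Compute the left side: (1/(2π)) [∫_0^π 1^2 dx + ∫_π^{2π} 0^2 dx] = (1/(2π)) · (1π + 0π) = (1 + 0)/2 = 1/2.
So Σ_{n ∈ Z} |c_n|^2 = 1/2.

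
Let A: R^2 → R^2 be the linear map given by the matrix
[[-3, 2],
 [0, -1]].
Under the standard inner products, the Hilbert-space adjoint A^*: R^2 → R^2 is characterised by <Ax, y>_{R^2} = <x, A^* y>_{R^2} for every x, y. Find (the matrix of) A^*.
A^* = A^T =
[[-3, 0],
 [2, -1]]

For real matrices with standard dot products, the defining identity <Ax, y> = <x, A^* y> gives (Ax)^T y = x^T (A^*) y, i.e. x^T A^T y = x^T (A^*) y. Since this holds for all x, y, we must have A^* = A^T. Therefore
A^* =
[[-3, 0],
 [2, -1]].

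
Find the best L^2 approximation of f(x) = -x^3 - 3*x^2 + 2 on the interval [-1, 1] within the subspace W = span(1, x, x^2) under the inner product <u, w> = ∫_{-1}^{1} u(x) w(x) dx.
g(x) = -3*x^2 - 3*x/5 + 2

The best approximation g ∈ W is the orthogonal projection of f onto W. Writing g = a_0 + a_1 x + a_2 x^2, the coefficients solve the normal equations G · a = b where
  G_{ij} = <φ_i, φ_j> and b_i = <f, φ_i>, with φ_0 = 1, φ_1 = x, φ_2 = x^2.
G =
  [2, 0, 2/3]
  [0, 2/3, 0]
  [2/3, 0, 2/5],
b = (2, -2/5, 2/15).
Solving gives a_0 = 2, a_1 = -3/5, a_2 = -3, so
  g(x) = -3*x^2 - 3*x/5 + 2.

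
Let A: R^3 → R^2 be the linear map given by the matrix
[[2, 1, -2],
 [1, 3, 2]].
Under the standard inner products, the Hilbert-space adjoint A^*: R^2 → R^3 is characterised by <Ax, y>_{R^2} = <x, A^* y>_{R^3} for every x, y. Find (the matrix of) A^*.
A^* = A^T =
[[2, 1],
 [1, 3],
 [-2, 2]]

For real matrices with standard dot products, the defining identity <Ax, y> = <x, A^* y> gives (Ax)^T y = x^T (A^*) y, i.e. x^T A^T y = x^T (A^*) y. Since this holds for all x, y, we must have A^* = A^T. Therefore
A^* =
[[2, 1],
 [1, 3],
 [-2, 2]].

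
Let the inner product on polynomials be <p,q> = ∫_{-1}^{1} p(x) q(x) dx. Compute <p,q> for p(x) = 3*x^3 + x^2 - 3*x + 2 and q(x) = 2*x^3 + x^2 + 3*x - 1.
<p,q> = -632/105

Expand the product: p(x)·q(x) = 6*x^6 + 5*x^5 + 4*x^4 + x^3 - 8*x^2 + 9*x - 2.
∫_{-1}^{1} of each monomial x^k gives [2/(k+1) if k even, 0 if k odd]. Integrating term-by-term (or equivalently evaluating the antiderivative F(x) = 6*x^7/7 + 5*x^6/6 + 4*x^5/5 + x^4/4 - 8*x^3/3 + 9*x^2/2 - 2*x at the endpoints):
  F(1) − F(−1) = 1081/420 − (1203/140) = -632/105.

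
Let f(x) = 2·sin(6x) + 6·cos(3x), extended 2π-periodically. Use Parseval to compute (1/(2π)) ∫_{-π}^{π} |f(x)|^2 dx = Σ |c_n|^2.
Σ |c_n|^2 = 20

Expand |f|^2 and use orthogonality of {sin(nx), cos(mx)} on [-π, π]:
  ∫_{-π}^{π} sin(nx)^2 dx = π, ∫ cos(mx)^2 dx = π, and cross terms integrate to 0.
So ∫_{-π}^{π} f(x)^2 dx = 2^2 · π + 6^2 · π = (4 + 36)π.
Divide by 2π: (4 + 36)/2 = 20.
By Parseval, this equals Σ |c_n|^2.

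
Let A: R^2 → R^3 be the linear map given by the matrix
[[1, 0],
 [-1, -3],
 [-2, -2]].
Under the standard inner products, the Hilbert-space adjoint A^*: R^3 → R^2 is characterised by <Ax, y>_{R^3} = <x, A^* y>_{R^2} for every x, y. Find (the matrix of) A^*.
A^* = A^T =
[[1, -1, -2],
 [0, -3, -2]]

For real matrices with standard dot products, the defining identity <Ax, y> = <x, A^* y> gives (Ax)^T y = x^T (A^*) y, i.e. x^T A^T y = x^T (A^*) y. Since this holds for all x, y, we must have A^* = A^T. Therefore
A^* =
[[1, -1, -2],
 [0, -3, -2]].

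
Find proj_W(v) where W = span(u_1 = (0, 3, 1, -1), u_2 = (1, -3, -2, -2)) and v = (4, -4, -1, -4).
proj_W(v) = (205/117, -133/39, -26/9, -482/117)

Set up U = [u_1 | ... | u_2] ∈ R^(4×2). The projector onto W = col(U) is P = U (U^T U)^(-1) U^T.
Compute U^T U =
  [11, -9]
  [-9, 18],
and U^T v = (-9, 26).
Solve U^T U · c = U^T v for the coefficients: c = (8/13, 205/117). The projection is proj_W(v) = U c.
Check: (v - proj_W(v)) · u_1 = 0  (should be 0).
Check: (v - proj_W(v)) · u_2 = 0  (should be 0).
Result: proj_W(v) = (205/117, -133/39, -26/9, -482/117).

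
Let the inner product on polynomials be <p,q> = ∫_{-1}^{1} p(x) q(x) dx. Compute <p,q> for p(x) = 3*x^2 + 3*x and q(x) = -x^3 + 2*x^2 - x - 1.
<p,q> = -14/5

Expand the product: p(x)·q(x) = -3*x^5 + 3*x^4 + 3*x^3 - 6*x^2 - 3*x.
∫_{-1}^{1} of each monomial x^k gives [2/(k+1) if k even, 0 if k odd]. Integrating term-by-term (or equivalently evaluating the antiderivative F(x) = -x^6/2 + 3*x^5/5 + 3*x^4/4 - 2*x^3 - 3*x^2/2 at the endpoints):
  F(1) − F(−1) = -53/20 − (3/20) = -14/5.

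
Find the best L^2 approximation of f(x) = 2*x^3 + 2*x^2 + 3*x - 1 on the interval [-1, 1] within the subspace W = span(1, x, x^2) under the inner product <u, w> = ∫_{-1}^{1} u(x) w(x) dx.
g(x) = 2*x^2 + 21*x/5 - 1

The best approximation g ∈ W is the orthogonal projection of f onto W. Writing g = a_0 + a_1 x + a_2 x^2, the coefficients solve the normal equations G · a = b where
  G_{ij} = <φ_i, φ_j> and b_i = <f, φ_i>, with φ_0 = 1, φ_1 = x, φ_2 = x^2.
G =
  [2, 0, 2/3]
  [0, 2/3, 0]
  [2/3, 0, 2/5],
b = (-2/3, 14/5, 2/15).
Solving gives a_0 = -1, a_1 = 21/5, a_2 = 2, so
  g(x) = 2*x^2 + 21*x/5 - 1.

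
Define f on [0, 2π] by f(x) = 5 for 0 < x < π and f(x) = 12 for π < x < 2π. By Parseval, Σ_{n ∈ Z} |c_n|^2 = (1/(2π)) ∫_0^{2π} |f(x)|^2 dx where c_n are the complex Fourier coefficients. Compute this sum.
Σ |c_n|^2 = 169/2

Parseval equates the L^2 energy of f (normalised by 1/(2π)) with the ℓ^2 sum of its Fourier coefficients: (1/(2π)) ∫_0^{2π} |f|^2 = Σ |c_n|^2.
Compute the left side: (1/(2π)) [∫_0^π 5^2 dx + ∫_π^{2π} 12^2 dx] = (1/(2π)) · (25π + 144π) = (25 + 144)/2 = 169/2.
So Σ_{n ∈ Z} |c_n|^2 = 169/2.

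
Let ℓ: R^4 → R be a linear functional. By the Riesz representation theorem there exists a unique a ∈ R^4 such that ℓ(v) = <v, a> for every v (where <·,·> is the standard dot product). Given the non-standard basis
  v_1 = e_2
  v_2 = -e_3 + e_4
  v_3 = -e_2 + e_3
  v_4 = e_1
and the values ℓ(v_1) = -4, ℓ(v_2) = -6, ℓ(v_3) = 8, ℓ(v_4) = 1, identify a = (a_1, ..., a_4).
a = (1, -4, 4, -2)

Write a = (a_1, ..., a_4) in the standard basis. For each basis vector v_i, ℓ(v_i) = <v_i, a> is a linear equation in the a_j's. Collect the n equations into a matrix system V a = ℓ, where row i of V is v_i (expressed in the standard basis). Since V is invertible (lower-triangular with 1s on the diagonal, up to permutation), solve by back-substitution:
  V =
[[0, 1, 0, 0],
 [0, 0, -1, 1],
 [0, -1, 1, 0],
 [1, 0, 0, 0]]
  V a = (-4, -6, 8, 1)
Solving gives a = (1, -4, 4, -2).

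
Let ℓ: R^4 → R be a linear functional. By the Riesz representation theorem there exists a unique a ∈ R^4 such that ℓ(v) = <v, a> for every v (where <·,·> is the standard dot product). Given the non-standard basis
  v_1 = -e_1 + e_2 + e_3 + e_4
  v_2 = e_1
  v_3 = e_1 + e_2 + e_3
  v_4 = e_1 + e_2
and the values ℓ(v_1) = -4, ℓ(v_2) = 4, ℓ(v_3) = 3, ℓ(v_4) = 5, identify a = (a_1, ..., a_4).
a = (4, 1, -2, 1)

Write a = (a_1, ..., a_4) in the standard basis. For each basis vector v_i, ℓ(v_i) = <v_i, a> is a linear equation in the a_j's. Collect the n equations into a matrix system V a = ℓ, where row i of V is v_i (expressed in the standard basis). Since V is invertible (lower-triangular with 1s on the diagonal, up to permutation), solve by back-substitution:
  V =
[[-1, 1, 1, 1],
 [1, 0, 0, 0],
 [1, 1, 1, 0],
 [1, 1, 0, 0]]
  V a = (-4, 4, 3, 5)
Solving gives a = (4, 1, -2, 1).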